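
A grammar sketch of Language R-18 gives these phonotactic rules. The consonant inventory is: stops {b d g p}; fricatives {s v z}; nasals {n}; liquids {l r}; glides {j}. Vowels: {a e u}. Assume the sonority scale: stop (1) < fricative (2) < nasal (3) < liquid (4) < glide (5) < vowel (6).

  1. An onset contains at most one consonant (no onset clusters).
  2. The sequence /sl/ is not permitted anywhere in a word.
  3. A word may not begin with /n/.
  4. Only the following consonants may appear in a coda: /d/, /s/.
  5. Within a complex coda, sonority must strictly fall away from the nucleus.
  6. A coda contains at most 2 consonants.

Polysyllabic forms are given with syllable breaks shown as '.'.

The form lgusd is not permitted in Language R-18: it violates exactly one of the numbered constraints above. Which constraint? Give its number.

1

lgusd: syllable 1 onset /lg/ has 2 consonants (> 1).
This is a violation of constraint 1: "An onset contains at most one consonant (no onset clusters)."
The remaining constraints (2, 3, 4, 5, 6) are satisfied.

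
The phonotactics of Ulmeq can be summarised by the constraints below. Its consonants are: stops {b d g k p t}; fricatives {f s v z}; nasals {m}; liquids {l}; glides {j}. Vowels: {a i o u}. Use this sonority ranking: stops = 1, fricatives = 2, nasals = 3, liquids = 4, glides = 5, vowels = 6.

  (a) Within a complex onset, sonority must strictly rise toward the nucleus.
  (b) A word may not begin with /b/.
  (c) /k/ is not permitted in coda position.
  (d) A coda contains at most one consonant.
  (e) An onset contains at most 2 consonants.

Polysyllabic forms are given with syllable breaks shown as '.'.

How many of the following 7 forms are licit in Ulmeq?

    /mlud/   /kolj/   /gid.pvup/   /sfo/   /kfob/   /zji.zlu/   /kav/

/mlud/ — σ1 onset /ml/ (3→4 rises), coda /d/ ok → licit
/kolj/ — violates constraint (d): syllable 1 coda /lj/ has 2 consonants (> 1) → illicit
/gid.pvup/ — σ1 onset /g/, coda /d/ ok; σ2 onset /pv/ (1→2 rises), coda /p/ ok → licit
/sfo/ — violates constraint (a): syllable 1 onset /sf/: /s/ (fricative, 2) → /f/ (fricative, 2) does not rise → illicit
/kfob/ — σ1 onset /kf/ (1→2 rises), coda /b/ ok → licit
/zji.zlu/ — σ1 onset /zj/ (2→5 rises), coda /∅/ ok; σ2 onset /zl/ (2→4 rises), coda /∅/ ok → licit
/kav/ — σ1 onset /k/, coda /v/ ok → licit
Licit: /mlud/, /gid.pvup/, /kfob/, /zji.zlu/, /kav/ → 5.

5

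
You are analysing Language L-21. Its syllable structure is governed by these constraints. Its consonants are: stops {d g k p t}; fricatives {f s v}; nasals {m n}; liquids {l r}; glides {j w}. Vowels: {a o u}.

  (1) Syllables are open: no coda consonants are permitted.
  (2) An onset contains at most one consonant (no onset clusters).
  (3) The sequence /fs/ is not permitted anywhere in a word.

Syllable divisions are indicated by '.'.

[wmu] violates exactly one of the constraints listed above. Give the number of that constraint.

2

[wmu]: syllable 1 onset /wm/ has 2 consonants (> 1).
This is a violation of constraint 2: "An onset contains at most one consonant (no onset clusters)."
The remaining constraints (1, 3) are satisfied.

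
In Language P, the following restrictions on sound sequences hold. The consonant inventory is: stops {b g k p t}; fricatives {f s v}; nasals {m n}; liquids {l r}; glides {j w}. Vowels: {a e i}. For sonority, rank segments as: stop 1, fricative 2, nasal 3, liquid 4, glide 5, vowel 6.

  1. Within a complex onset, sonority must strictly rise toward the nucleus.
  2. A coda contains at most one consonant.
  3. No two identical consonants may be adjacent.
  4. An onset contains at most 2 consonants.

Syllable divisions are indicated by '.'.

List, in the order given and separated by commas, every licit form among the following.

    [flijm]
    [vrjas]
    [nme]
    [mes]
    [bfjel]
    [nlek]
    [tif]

[mes], [nlek], [tif]

[flijm] — violates constraint 2: syllable 1 coda /jm/ has 2 consonants (> 1) → illicit
[vrjas] — violates constraint 4: syllable 1 onset /vrj/ has 3 consonants (> 2) → illicit
[nme] — violates constraint 1: syllable 1 onset /nm/: /n/ (nasal, 3) → /m/ (nasal, 3) does not rise → illicit
[mes] — σ1 onset /m/, coda /s/ ok → licit
[bfjel] — violates constraint 4: syllable 1 onset /bfj/ has 3 consonants (> 2) → illicit
[nlek] — σ1 onset /nl/ (3→4 rises), coda /k/ ok → licit
[tif] — σ1 onset /t/, coda /f/ ok → licit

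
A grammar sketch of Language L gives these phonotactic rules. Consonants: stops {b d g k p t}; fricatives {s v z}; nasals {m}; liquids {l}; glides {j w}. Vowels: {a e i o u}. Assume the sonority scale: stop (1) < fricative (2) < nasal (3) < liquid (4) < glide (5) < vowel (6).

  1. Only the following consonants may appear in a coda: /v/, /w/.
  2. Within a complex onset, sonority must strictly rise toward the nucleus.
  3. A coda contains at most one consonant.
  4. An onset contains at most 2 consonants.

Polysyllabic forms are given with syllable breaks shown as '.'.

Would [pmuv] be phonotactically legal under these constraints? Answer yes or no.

[pmuv] — σ1 onset /pm/ (1→3 rises), coda /v/ ok → phonotactically legal

yes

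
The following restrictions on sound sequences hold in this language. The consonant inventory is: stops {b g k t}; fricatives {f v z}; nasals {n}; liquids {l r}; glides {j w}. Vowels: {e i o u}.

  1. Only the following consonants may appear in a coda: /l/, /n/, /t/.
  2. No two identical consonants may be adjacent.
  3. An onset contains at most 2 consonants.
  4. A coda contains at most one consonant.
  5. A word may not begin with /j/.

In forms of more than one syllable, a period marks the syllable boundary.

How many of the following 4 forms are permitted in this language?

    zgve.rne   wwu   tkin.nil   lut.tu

0

zgve.rne — violates constraint 3: syllable 1 onset /zgv/ has 3 consonants (> 2) → not permitted
wwu — violates constraint 2: adjacent identical consonants /ww/ → not permitted
tkin.nil — violates constraint 2: adjacent identical consonants /nn/ → not permitted
lut.tu — violates constraint 2: adjacent identical consonants /tt/ → not permitted
No form is permitted → 0.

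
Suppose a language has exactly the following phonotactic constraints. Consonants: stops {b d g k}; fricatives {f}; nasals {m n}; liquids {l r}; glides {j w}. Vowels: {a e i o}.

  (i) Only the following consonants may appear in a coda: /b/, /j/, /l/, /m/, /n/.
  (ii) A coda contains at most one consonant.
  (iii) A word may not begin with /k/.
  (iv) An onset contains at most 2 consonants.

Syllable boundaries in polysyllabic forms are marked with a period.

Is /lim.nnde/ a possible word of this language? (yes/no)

/lim.nnde/ — violates constraint (iv): syllable 2 onset /nnd/ has 3 consonants (> 2) → not permitted

no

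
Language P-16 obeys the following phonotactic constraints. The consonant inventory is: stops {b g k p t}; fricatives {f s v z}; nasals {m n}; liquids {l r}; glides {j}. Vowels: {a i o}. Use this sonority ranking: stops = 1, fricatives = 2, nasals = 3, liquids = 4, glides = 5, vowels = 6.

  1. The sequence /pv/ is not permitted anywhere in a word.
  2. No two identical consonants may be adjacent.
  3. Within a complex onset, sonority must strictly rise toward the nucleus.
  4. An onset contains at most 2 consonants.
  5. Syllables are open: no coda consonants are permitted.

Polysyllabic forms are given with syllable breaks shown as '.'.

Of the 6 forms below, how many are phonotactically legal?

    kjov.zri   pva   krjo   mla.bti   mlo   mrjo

1

kjov.zri — violates constraint 5: syllable 1 coda /v/ has 1 consonant (> 0) → phonotactically illegal
pva — violates constraint 1: contains banned sequence /pv/ → phonotactically illegal
krjo — violates constraint 4: syllable 1 onset /krj/ has 3 consonants (> 2) → phonotactically illegal
mla.bti — violates constraint 3: syllable 2 onset /bt/: /b/ (stop, 1) → /t/ (stop, 1) does not rise → phonotactically illegal
mlo — σ1 onset /ml/ (3→4 rises), coda /∅/ ok → phonotactically legal
mrjo — violates constraint 4: syllable 1 onset /mrj/ has 3 consonants (> 2) → phonotactically illegal
Phonotactically legal: mlo → 1.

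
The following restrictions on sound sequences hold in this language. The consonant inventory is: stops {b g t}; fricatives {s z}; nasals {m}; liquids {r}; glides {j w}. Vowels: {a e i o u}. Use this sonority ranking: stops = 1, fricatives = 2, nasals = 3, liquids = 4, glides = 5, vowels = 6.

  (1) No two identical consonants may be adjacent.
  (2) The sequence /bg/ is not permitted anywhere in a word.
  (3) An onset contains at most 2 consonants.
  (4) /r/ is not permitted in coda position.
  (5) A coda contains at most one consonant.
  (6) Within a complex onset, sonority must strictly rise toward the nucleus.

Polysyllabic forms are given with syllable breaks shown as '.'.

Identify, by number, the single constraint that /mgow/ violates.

/mgow/: syllable 1 onset /mg/: /m/ (nasal, 3) → /g/ (stop, 1) does not rise.
This is a violation of constraint 6: "Within a complex onset, sonority must strictly rise toward the nucleus."
The remaining constraints (1, 2, 3, 4, 5) are satisfied.

6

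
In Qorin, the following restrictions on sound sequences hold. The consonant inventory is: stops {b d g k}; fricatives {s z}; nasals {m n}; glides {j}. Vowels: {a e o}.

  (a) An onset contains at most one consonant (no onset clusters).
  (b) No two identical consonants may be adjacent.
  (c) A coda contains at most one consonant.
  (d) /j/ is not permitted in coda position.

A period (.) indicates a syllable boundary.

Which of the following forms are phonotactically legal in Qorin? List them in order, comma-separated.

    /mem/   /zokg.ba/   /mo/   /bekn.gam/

/mem/, /mo/

/mem/ — σ1 onset /m/, coda /m/ ok → phonotactically legal
/zokg.ba/ — violates constraint (c): syllable 1 coda /kg/ has 2 consonants (> 1) → phonotactically illegal
/mo/ — σ1 onset /m/, coda /∅/ ok → phonotactically legal
/bekn.gam/ — violates constraint (c): syllable 1 coda /kn/ has 2 consonants (> 1) → phonotactically illegal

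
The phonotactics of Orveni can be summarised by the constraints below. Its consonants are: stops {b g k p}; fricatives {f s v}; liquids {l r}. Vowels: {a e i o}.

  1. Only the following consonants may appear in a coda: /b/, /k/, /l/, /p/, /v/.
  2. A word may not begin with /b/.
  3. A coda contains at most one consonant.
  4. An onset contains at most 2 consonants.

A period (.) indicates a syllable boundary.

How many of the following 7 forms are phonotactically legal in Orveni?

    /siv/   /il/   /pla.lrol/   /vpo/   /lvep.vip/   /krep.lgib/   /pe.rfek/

/siv/ — σ1 onset /s/, coda /v/ ok → phonotactically legal
/il/ — σ1 onset /∅/, coda /l/ ok → phonotactically legal
/pla.lrol/ — σ1 onset /pl/ (2C), coda /∅/ ok; σ2 onset /lr/ (2C), coda /l/ ok → phonotactically legal
/vpo/ — σ1 onset /vp/ (2C), coda /∅/ ok → phonotactically legal
/lvep.vip/ — σ1 onset /lv/ (2C), coda /p/ ok; σ2 onset /v/, coda /p/ ok → phonotactically legal
/krep.lgib/ — σ1 onset /kr/ (2C), coda /p/ ok; σ2 onset /lg/ (2C), coda /b/ ok → phonotactically legal
/pe.rfek/ — σ1 onset /p/, coda /∅/ ok; σ2 onset /rf/ (2C), coda /k/ ok → phonotactically legal
Phonotactically legal: /siv/, /il/, /pla.lrol/, /vpo/, /lvep.vip/, /krep.lgib/, /pe.rfek/ → 7.

7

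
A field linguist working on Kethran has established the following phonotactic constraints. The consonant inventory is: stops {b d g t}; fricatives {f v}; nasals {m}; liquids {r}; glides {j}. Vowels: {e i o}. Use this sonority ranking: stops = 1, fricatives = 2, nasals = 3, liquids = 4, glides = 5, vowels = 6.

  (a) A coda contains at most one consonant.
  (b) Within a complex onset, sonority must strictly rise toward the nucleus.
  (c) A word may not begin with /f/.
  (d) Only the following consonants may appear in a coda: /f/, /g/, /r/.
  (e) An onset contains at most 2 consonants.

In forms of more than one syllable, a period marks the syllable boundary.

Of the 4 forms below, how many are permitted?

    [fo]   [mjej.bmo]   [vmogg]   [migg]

0

[fo] — violates constraint (c): word begins with /f/ → not permitted
[mjej.bmo] — violates constraint (d): syllable 1 coda contains /j/, which is not a licensed coda consonant → not permitted
[vmogg] — violates constraint (a): syllable 1 coda /gg/ has 2 consonants (> 1) → not permitted
[migg] — violates constraint (a): syllable 1 coda /gg/ has 2 consonants (> 1) → not permitted
No form is permitted → 0.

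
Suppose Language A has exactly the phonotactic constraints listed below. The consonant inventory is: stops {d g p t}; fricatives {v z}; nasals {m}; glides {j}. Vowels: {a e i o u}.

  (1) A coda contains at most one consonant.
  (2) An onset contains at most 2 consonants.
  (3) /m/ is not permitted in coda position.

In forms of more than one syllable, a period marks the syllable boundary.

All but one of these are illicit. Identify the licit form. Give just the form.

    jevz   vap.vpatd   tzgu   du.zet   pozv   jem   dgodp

jevz — violates constraint 1: syllable 1 coda /vz/ has 2 consonants (> 1) → illicit
vap.vpatd — violates constraint 1: syllable 2 coda /td/ has 2 consonants (> 1) → illicit
tzgu — violates constraint 2: syllable 1 onset /tzg/ has 3 consonants (> 2) → illicit
du.zet — σ1 onset /d/, coda /∅/ ok; σ2 onset /z/, coda /t/ ok → licit
pozv — violates constraint 1: syllable 1 coda /zv/ has 2 consonants (> 1) → illicit
jem — violates constraint 3: syllable 1 coda contains /m/ → illicit
dgodp — violates constraint 1: syllable 1 coda /dp/ has 2 consonants (> 1) → illicit

du.zet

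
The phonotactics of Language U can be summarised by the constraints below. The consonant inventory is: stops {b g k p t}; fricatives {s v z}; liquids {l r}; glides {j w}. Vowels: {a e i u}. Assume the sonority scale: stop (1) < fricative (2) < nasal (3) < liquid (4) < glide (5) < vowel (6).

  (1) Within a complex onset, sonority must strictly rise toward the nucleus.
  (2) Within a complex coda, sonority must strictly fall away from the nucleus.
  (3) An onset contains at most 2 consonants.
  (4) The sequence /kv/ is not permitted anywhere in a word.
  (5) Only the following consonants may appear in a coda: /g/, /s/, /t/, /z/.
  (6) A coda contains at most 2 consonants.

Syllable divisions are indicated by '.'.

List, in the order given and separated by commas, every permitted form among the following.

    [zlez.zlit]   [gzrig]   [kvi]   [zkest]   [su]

[zlez.zlit] — σ1 onset /zl/ (2→4 rises), coda /z/ ok; σ2 onset /zl/ (2→4 rises), coda /t/ ok → permitted
[gzrig] — violates constraint 3: syllable 1 onset /gzr/ has 3 consonants (> 2) → not permitted
[kvi] — violates constraint 4: contains banned sequence /kv/ → not permitted
[zkest] — violates constraint 1: syllable 1 onset /zk/: /z/ (fricative, 2) → /k/ (stop, 1) does not rise → not permitted
[su] — σ1 onset /s/, coda /∅/ ok → permitted

[zlez.zlit], [su]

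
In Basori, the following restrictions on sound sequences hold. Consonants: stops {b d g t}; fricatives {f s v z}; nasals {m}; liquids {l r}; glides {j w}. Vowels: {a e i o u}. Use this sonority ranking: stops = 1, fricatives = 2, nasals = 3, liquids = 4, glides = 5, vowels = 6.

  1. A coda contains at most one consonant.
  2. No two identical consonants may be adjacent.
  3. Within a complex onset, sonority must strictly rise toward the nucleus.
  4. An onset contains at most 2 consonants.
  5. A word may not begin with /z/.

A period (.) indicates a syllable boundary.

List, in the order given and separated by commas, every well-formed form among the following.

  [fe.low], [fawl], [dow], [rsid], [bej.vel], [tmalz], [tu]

[fe.low] — σ1 onset /f/, coda /∅/ ok; σ2 onset /l/, coda /w/ ok → well-formed
[fawl] — violates constraint 1: syllable 1 coda /wl/ has 2 consonants (> 1) → ill-formed
[dow] — σ1 onset /d/, coda /w/ ok → well-formed
[rsid] — violates constraint 3: syllable 1 onset /rs/: /r/ (liquid, 4) → /s/ (fricative, 2) does not rise → ill-formed
[bej.vel] — σ1 onset /b/, coda /j/ ok; σ2 onset /v/, coda /l/ ok → well-formed
[tmalz] — violates constraint 1: syllable 1 coda /lz/ has 2 consonants (> 1) → ill-formed
[tu] — σ1 onset /t/, coda /∅/ ok → well-formed

[fe.low], [dow], [bej.vel], [tu]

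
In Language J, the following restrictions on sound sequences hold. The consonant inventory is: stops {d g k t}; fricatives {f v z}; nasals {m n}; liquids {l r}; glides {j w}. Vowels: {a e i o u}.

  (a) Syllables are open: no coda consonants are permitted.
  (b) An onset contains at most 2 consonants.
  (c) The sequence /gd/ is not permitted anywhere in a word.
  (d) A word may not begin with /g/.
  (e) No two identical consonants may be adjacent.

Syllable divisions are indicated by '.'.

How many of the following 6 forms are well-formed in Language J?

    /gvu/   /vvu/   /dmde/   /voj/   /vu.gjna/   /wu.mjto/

/gvu/ — violates constraint (d): word begins with /g/ → ill-formed
/vvu/ — violates constraint (e): adjacent identical consonants /vv/ → ill-formed
/dmde/ — violates constraint (b): syllable 1 onset /dmd/ has 3 consonants (> 2) → ill-formed
/voj/ — violates constraint (a): syllable 1 coda /j/ has 1 consonant (> 0) → ill-formed
/vu.gjna/ — violates constraint (b): syllable 2 onset /gjn/ has 3 consonants (> 2) → ill-formed
/wu.mjto/ — violates constraint (b): syllable 2 onset /mjt/ has 3 consonants (> 2) → ill-formed
No form is well-formed → 0.

0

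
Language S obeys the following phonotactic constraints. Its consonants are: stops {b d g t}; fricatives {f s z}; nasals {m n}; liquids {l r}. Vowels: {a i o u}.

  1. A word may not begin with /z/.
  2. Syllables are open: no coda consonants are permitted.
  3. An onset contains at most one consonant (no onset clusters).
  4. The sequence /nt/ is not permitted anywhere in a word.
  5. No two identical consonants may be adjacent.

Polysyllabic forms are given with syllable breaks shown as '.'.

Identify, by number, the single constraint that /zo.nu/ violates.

1

/zo.nu/: word begins with /z/.
This is a violation of constraint 1: "A word may not begin with /z/."
The remaining constraints (2, 3, 4, 5) are satisfied.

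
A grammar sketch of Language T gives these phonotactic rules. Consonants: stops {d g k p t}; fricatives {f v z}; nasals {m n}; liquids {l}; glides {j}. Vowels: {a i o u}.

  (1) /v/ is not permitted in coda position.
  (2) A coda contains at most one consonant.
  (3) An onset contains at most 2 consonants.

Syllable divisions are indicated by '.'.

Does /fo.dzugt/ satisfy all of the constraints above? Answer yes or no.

no

/fo.dzugt/ — violates constraint 2: syllable 2 coda /gt/ has 2 consonants (> 1) → not permitted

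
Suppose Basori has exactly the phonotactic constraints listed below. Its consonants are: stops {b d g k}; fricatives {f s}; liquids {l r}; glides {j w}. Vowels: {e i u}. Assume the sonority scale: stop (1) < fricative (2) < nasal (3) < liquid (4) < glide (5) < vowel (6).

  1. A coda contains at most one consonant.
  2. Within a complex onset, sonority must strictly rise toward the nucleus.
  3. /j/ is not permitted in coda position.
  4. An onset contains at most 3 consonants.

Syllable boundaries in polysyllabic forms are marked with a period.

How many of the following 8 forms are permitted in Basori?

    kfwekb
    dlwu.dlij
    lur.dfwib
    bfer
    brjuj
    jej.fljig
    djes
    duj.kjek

3

kfwekb — violates constraint 1: syllable 1 coda /kb/ has 2 consonants (> 1) → not permitted
dlwu.dlij — violates constraint 3: syllable 2 coda contains /j/ → not permitted
lur.dfwib — σ1 onset /l/, coda /r/ ok; σ2 onset /dfw/ (1→2→5 rises), coda /b/ ok → permitted
bfer — σ1 onset /bf/ (1→2 rises), coda /r/ ok → permitted
brjuj — violates constraint 3: syllable 1 coda contains /j/ → not permitted
jej.fljig — violates constraint 3: syllable 1 coda contains /j/ → not permitted
djes — σ1 onset /dj/ (1→5 rises), coda /s/ ok → permitted
duj.kjek — violates constraint 3: syllable 1 coda contains /j/ → not permitted
Permitted: lur.dfwib, bfer, djes → 3.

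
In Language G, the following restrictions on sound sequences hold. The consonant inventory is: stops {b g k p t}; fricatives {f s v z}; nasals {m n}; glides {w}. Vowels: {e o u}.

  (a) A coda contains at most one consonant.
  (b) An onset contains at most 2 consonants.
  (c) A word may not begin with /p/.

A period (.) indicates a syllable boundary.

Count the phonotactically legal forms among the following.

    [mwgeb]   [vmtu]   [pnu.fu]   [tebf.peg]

[mwgeb] — violates constraint (b): syllable 1 onset /mwg/ has 3 consonants (> 2) → phonotactically illegal
[vmtu] — violates constraint (b): syllable 1 onset /vmt/ has 3 consonants (> 2) → phonotactically illegal
[pnu.fu] — violates constraint (c): word begins with /p/ → phonotactically illegal
[tebf.peg] — violates constraint (a): syllable 1 coda /bf/ has 2 consonants (> 1) → phonotactically illegal
No form is phonotactically legal → 0.

0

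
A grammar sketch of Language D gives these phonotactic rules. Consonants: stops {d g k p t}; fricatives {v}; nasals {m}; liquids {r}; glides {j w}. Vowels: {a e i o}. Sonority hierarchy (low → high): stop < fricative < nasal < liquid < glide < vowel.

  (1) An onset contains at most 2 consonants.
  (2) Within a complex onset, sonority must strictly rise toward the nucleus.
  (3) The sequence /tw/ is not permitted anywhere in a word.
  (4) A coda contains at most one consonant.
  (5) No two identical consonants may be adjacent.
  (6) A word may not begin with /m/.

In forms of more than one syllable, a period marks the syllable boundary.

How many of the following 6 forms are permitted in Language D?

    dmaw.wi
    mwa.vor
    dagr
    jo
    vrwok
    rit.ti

dmaw.wi — violates constraint 5: adjacent identical consonants /ww/ → not permitted
mwa.vor — violates constraint 6: word begins with /m/ → not permitted
dagr — violates constraint 4: syllable 1 coda /gr/ has 2 consonants (> 1) → not permitted
jo — σ1 onset /j/, coda /∅/ ok → permitted
vrwok — violates constraint 1: syllable 1 onset /vrw/ has 3 consonants (> 2) → not permitted
rit.ti — violates constraint 5: adjacent identical consonants /tt/ → not permitted
Permitted: jo → 1.

1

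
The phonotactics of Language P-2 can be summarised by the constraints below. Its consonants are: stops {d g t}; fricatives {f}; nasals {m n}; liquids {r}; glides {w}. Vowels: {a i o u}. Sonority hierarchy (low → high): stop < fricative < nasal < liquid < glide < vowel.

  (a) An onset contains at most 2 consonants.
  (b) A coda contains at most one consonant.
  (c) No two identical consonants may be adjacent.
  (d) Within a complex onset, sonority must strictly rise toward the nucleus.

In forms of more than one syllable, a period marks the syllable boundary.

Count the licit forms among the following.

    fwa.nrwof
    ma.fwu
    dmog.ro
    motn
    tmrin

fwa.nrwof — violates constraint (a): syllable 2 onset /nrw/ has 3 consonants (> 2) → illicit
ma.fwu — σ1 onset /m/, coda /∅/ ok; σ2 onset /fw/ (2→5 rises), coda /∅/ ok → licit
dmog.ro — σ1 onset /dm/ (1→3 rises), coda /g/ ok; σ2 onset /r/, coda /∅/ ok → licit
motn — violates constraint (b): syllable 1 coda /tn/ has 2 consonants (> 1) → illicit
tmrin — violates constraint (a): syllable 1 onset /tmr/ has 3 consonants (> 2) → illicit
Licit: ma.fwu, dmog.ro → 2.

2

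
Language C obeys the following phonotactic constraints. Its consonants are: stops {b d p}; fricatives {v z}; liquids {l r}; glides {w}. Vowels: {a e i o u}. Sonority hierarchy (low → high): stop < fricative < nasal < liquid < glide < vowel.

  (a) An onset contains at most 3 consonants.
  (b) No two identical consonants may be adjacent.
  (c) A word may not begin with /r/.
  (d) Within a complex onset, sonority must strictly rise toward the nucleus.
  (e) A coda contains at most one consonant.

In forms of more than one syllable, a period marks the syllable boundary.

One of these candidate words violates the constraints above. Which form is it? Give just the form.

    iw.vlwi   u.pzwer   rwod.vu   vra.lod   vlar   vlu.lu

rwod.vu

iw.vlwi — σ1 onset /∅/, coda /w/ ok; σ2 onset /vlw/ (2→4→5 rises), coda /∅/ ok → well-formed
u.pzwer — σ1 onset /∅/, coda /∅/ ok; σ2 onset /pzw/ (1→2→5 rises), coda /r/ ok → well-formed
rwod.vu — violates constraint (c): word begins with /r/ → ill-formed
vra.lod — σ1 onset /vr/ (2→4 rises), coda /∅/ ok; σ2 onset /l/, coda /d/ ok → well-formed
vlar — σ1 onset /vl/ (2→4 rises), coda /r/ ok → well-formed
vlu.lu — σ1 onset /vl/ (2→4 rises), coda /∅/ ok; σ2 onset /l/, coda /∅/ ok → well-formed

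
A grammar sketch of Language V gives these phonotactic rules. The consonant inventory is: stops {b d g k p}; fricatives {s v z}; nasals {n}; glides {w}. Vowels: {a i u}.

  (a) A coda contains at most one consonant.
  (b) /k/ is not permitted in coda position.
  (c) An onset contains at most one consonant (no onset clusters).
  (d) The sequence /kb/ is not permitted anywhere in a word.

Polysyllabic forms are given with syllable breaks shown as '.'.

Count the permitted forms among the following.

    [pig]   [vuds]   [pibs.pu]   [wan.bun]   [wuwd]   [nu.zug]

[pig] — σ1 onset /p/, coda /g/ ok → permitted
[vuds] — violates constraint (a): syllable 1 coda /ds/ has 2 consonants (> 1) → not permitted
[pibs.pu] — violates constraint (a): syllable 1 coda /bs/ has 2 consonants (> 1) → not permitted
[wan.bun] — σ1 onset /w/, coda /n/ ok; σ2 onset /b/, coda /n/ ok → permitted
[wuwd] — violates constraint (a): syllable 1 coda /wd/ has 2 consonants (> 1) → not permitted
[nu.zug] — σ1 onset /n/, coda /∅/ ok; σ2 onset /z/, coda /g/ ok → permitted
Permitted: [pig], [wan.bun], [nu.zug] → 3.

3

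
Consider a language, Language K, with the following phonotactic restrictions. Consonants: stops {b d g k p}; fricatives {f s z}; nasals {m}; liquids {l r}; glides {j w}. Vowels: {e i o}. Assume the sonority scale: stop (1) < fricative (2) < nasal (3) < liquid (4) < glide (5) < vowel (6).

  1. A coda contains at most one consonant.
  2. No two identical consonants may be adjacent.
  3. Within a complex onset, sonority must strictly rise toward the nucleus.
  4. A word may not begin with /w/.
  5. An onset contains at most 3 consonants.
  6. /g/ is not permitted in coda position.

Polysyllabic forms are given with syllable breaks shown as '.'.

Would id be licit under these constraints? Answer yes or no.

yes

id — σ1 onset /∅/, coda /d/ ok → licit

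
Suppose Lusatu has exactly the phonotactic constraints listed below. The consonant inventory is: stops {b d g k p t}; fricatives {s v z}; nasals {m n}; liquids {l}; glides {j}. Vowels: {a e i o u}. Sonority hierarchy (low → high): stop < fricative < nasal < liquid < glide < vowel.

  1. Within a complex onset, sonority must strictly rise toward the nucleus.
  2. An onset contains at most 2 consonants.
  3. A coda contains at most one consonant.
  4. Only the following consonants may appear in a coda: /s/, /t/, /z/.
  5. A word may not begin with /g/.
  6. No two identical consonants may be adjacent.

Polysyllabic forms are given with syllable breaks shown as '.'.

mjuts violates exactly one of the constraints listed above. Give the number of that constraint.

3

mjuts: syllable 1 coda /ts/ has 2 consonants (> 1).
This is a violation of constraint 3: "A coda contains at most one consonant."
The remaining constraints (1, 2, 4, 5, 6) are satisfied.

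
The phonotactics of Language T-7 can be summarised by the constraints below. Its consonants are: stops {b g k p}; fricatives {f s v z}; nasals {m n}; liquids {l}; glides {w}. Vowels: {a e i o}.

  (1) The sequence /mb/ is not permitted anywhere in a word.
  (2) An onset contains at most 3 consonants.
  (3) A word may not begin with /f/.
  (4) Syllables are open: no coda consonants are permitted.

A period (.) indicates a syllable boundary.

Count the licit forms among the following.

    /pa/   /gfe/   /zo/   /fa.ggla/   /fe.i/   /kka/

/pa/ — σ1 onset /p/, coda /∅/ ok → licit
/gfe/ — σ1 onset /gf/ (2C), coda /∅/ ok → licit
/zo/ — σ1 onset /z/, coda /∅/ ok → licit
/fa.ggla/ — violates constraint 3: word begins with /f/ → illicit
/fe.i/ — violates constraint 3: word begins with /f/ → illicit
/kka/ — σ1 onset /kk/ (2C), coda /∅/ ok → licit
Licit: /pa/, /gfe/, /zo/, /kka/ → 4.

4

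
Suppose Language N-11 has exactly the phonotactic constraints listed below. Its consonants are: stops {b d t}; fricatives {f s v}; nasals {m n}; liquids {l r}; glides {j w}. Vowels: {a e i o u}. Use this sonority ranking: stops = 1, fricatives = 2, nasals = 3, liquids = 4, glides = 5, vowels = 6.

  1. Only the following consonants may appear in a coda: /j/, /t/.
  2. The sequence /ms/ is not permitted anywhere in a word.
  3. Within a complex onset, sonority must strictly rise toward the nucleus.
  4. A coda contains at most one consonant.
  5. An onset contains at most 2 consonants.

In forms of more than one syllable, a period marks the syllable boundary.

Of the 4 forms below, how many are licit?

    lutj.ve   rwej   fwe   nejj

2

lutj.ve — violates constraint 4: syllable 1 coda /tj/ has 2 consonants (> 1) → illicit
rwej — σ1 onset /rw/ (4→5 rises), coda /j/ ok → licit
fwe — σ1 onset /fw/ (2→5 rises), coda /∅/ ok → licit
nejj — violates constraint 4: syllable 1 coda /jj/ has 2 consonants (> 1) → illicit
Licit: rwej, fwe → 2.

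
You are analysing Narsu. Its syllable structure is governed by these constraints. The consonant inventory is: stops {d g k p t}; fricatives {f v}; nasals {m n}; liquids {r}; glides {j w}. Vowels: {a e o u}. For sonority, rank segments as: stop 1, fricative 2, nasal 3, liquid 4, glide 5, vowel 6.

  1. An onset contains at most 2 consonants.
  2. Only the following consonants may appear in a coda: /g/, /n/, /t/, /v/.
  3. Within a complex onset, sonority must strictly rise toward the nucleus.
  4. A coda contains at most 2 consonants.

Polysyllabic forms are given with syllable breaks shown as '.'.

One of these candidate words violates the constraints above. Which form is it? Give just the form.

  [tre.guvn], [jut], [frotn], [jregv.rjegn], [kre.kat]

[jregv.rjegn]

[tre.guvn] — σ1 onset /tr/ (1→4 rises), coda /∅/ ok; σ2 onset /g/, coda /vn/ (2C) ok → permitted
[jut] — σ1 onset /j/, coda /t/ ok → permitted
[frotn] — σ1 onset /fr/ (2→4 rises), coda /tn/ (2C) ok → permitted
[jregv.rjegn] — violates constraint 3: syllable 1 onset /jr/: /j/ (glide, 5) → /r/ (liquid, 4) does not rise → not permitted
[kre.kat] — σ1 onset /kr/ (1→4 rises), coda /∅/ ok; σ2 onset /k/, coda /t/ ok → permitted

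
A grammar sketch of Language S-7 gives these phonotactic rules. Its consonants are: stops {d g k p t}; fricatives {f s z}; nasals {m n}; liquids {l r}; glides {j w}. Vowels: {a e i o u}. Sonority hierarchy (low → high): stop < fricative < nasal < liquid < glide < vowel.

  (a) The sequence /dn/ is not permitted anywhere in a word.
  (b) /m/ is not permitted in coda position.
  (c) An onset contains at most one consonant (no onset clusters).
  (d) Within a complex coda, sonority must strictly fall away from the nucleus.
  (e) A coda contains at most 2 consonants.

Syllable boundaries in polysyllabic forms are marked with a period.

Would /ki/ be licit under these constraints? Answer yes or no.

/ki/ — σ1 onset /k/, coda /∅/ ok → licit

yes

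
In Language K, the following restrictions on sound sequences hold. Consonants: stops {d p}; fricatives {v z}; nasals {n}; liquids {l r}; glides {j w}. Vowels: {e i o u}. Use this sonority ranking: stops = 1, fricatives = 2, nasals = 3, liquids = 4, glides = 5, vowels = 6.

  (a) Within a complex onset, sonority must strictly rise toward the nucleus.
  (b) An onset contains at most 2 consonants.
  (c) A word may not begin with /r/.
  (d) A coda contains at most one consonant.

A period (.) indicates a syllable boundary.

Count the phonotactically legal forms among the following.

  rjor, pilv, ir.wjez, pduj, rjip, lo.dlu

rjor — violates constraint (c): word begins with /r/ → phonotactically illegal
pilv — violates constraint (d): syllable 1 coda /lv/ has 2 consonants (> 1) → phonotactically illegal
ir.wjez — violates constraint (a): syllable 2 onset /wj/: /w/ (glide, 5) → /j/ (glide, 5) does not rise → phonotactically illegal
pduj — violates constraint (a): syllable 1 onset /pd/: /p/ (stop, 1) → /d/ (stop, 1) does not rise → phonotactically illegal
rjip — violates constraint (c): word begins with /r/ → phonotactically illegal
lo.dlu — σ1 onset /l/, coda /∅/ ok; σ2 onset /dl/ (1→4 rises), coda /∅/ ok → phonotactically legal
Phonotactically legal: lo.dlu → 1.

1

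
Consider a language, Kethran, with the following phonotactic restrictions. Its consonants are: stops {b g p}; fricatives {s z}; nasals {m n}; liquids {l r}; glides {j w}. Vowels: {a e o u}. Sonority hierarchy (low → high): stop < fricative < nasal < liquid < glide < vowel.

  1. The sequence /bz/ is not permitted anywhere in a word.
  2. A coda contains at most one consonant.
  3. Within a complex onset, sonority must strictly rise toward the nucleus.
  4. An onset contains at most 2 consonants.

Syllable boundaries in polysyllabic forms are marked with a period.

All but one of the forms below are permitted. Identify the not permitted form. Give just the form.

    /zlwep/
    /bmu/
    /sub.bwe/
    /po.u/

/zlwep/ — violates constraint 4: syllable 1 onset /zlw/ has 3 consonants (> 2) → not permitted
/bmu/ — σ1 onset /bm/ (1→3 rises), coda /∅/ ok → permitted
/sub.bwe/ — σ1 onset /s/, coda /b/ ok; σ2 onset /bw/ (1→5 rises), coda /∅/ ok → permitted
/po.u/ — σ1 onset /p/, coda /∅/ ok; σ2 onset /∅/, coda /∅/ ok → permitted

/zlwep/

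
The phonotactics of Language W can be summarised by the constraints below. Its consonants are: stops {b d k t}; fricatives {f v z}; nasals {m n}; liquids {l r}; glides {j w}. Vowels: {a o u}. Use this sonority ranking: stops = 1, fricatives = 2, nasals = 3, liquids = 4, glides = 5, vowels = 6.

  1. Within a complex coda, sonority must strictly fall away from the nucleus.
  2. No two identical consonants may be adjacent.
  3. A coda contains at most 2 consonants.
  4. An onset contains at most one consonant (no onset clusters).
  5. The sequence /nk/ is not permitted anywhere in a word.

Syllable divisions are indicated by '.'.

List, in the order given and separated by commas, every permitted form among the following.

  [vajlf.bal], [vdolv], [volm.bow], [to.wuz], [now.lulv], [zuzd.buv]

[vajlf.bal] — violates constraint 3: syllable 1 coda /jlf/ has 3 consonants (> 2) → not permitted
[vdolv] — violates constraint 4: syllable 1 onset /vd/ has 2 consonants (> 1) → not permitted
[volm.bow] — σ1 onset /v/, coda /lm/ (4→3 falls) ok; σ2 onset /b/, coda /w/ ok → permitted
[to.wuz] — σ1 onset /t/, coda /∅/ ok; σ2 onset /w/, coda /z/ ok → permitted
[now.lulv] — σ1 onset /n/, coda /w/ ok; σ2 onset /l/, coda /lv/ (4→2 falls) ok → permitted
[zuzd.buv] — σ1 onset /z/, coda /zd/ (2→1 falls) ok; σ2 onset /b/, coda /v/ ok → permitted

[volm.bow], [to.wuz], [now.lulv], [zuzd.buv]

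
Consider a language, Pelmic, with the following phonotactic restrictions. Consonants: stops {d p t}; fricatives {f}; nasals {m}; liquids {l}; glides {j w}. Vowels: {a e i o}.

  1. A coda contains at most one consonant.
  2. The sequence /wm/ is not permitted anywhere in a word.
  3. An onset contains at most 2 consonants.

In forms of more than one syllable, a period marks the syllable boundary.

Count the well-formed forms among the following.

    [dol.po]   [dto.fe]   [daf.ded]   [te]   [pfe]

5

[dol.po] — σ1 onset /d/, coda /l/ ok; σ2 onset /p/, coda /∅/ ok → well-formed
[dto.fe] — σ1 onset /dt/ (2C), coda /∅/ ok; σ2 onset /f/, coda /∅/ ok → well-formed
[daf.ded] — σ1 onset /d/, coda /f/ ok; σ2 onset /d/, coda /d/ ok → well-formed
[te] — σ1 onset /t/, coda /∅/ ok → well-formed
[pfe] — σ1 onset /pf/ (2C), coda /∅/ ok → well-formed
Well-formed: [dol.po], [dto.fe], [daf.ded], [te], [pfe] → 5.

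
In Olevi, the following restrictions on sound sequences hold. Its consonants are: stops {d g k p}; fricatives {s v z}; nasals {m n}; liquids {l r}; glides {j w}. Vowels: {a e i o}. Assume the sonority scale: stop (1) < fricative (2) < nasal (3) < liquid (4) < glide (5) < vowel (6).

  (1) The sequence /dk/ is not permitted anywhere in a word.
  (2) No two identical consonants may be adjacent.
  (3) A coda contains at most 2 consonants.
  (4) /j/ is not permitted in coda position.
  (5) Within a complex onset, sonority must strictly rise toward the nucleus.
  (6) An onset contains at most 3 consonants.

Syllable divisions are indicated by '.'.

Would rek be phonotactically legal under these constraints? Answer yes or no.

rek — σ1 onset /r/, coda /k/ ok → phonotactically legal

yes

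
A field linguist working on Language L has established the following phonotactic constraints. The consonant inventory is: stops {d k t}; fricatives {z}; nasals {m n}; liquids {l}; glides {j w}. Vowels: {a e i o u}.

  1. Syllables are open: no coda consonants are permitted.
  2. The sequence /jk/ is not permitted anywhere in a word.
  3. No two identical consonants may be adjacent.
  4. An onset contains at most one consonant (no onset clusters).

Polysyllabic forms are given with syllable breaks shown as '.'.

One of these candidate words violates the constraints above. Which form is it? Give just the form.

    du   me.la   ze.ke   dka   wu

dka

du — σ1 onset /d/, coda /∅/ ok → well-formed
me.la — σ1 onset /m/, coda /∅/ ok; σ2 onset /l/, coda /∅/ ok → well-formed
ze.ke — σ1 onset /z/, coda /∅/ ok; σ2 onset /k/, coda /∅/ ok → well-formed
dka — violates constraint 4: syllable 1 onset /dk/ has 2 consonants (> 1) → ill-formed
wu — σ1 onset /w/, coda /∅/ ok → well-formed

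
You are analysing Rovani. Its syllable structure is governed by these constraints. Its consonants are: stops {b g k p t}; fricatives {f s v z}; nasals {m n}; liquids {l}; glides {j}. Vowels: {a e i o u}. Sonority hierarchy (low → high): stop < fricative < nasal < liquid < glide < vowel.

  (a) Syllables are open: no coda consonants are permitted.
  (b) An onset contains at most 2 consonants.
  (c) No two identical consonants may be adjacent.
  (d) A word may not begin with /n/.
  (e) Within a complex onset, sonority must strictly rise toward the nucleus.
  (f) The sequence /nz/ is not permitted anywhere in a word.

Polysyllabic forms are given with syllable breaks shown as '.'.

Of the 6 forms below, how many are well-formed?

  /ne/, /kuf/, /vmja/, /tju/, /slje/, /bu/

2

/ne/ — violates constraint (d): word begins with /n/ → ill-formed
/kuf/ — violates constraint (a): syllable 1 coda /f/ has 1 consonant (> 0) → ill-formed
/vmja/ — violates constraint (b): syllable 1 onset /vmj/ has 3 consonants (> 2) → ill-formed
/tju/ — σ1 onset /tj/ (1→5 rises), coda /∅/ ok → well-formed
/slje/ — violates constraint (b): syllable 1 onset /slj/ has 3 consonants (> 2) → ill-formed
/bu/ — σ1 onset /b/, coda /∅/ ok → well-formed
Well-formed: /tju/, /bu/ → 2.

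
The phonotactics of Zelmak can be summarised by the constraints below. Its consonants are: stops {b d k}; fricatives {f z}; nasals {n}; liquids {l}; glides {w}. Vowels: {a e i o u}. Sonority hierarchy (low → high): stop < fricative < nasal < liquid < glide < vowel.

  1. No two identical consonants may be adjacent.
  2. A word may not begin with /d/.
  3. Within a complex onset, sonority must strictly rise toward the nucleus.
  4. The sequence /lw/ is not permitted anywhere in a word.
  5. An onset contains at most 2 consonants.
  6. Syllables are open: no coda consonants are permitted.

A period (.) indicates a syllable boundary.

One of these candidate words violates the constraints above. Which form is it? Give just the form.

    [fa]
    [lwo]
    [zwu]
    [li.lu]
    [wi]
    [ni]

[lwo]

[fa] — σ1 onset /f/, coda /∅/ ok → permitted
[lwo] — violates constraint 4: contains banned sequence /lw/ → not permitted
[zwu] — σ1 onset /zw/ (2→5 rises), coda /∅/ ok → permitted
[li.lu] — σ1 onset /l/, coda /∅/ ok; σ2 onset /l/, coda /∅/ ok → permitted
[wi] — σ1 onset /w/, coda /∅/ ok → permitted
[ni] — σ1 onset /n/, coda /∅/ ok → permitted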